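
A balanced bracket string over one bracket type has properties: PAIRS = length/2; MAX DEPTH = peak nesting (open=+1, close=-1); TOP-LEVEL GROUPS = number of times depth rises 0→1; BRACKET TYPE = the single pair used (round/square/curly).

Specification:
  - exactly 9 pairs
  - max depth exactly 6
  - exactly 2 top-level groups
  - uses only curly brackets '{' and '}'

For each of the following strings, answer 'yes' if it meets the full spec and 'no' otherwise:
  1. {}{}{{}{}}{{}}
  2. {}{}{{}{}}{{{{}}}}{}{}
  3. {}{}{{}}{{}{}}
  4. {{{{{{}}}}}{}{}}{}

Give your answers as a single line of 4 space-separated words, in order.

String 1 '{}{}{{}{}}{{}}': depth seq [1 0 1 0 1 2 1 2 1 0 1 2 1 0]
  -> pairs=7 depth=2 groups=4 -> no
String 2 '{}{}{{}{}}{{{{}}}}{}{}': depth seq [1 0 1 0 1 2 1 2 1 0 1 2 3 4 3 2 1 0 1 0 1 0]
  -> pairs=11 depth=4 groups=6 -> no
String 3 '{}{}{{}}{{}{}}': depth seq [1 0 1 0 1 2 1 0 1 2 1 2 1 0]
  -> pairs=7 depth=2 groups=4 -> no
String 4 '{{{{{{}}}}}{}{}}{}': depth seq [1 2 3 4 5 6 5 4 3 2 1 2 1 2 1 0 1 0]
  -> pairs=9 depth=6 groups=2 -> yes

Answer: no no no yes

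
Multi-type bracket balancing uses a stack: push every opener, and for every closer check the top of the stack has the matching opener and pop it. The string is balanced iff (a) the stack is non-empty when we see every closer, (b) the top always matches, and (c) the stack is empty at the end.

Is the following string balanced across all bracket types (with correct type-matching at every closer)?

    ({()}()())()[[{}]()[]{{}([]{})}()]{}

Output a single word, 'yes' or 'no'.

Answer: yes

Derivation:
pos 0: push '('; stack = (
pos 1: push '{'; stack = ({
pos 2: push '('; stack = ({(
pos 3: ')' matches '('; pop; stack = ({
pos 4: '}' matches '{'; pop; stack = (
pos 5: push '('; stack = ((
pos 6: ')' matches '('; pop; stack = (
pos 7: push '('; stack = ((
pos 8: ')' matches '('; pop; stack = (
pos 9: ')' matches '('; pop; stack = (empty)
pos 10: push '('; stack = (
pos 11: ')' matches '('; pop; stack = (empty)
pos 12: push '['; stack = [
pos 13: push '['; stack = [[
pos 14: push '{'; stack = [[{
pos 15: '}' matches '{'; pop; stack = [[
pos 16: ']' matches '['; pop; stack = [
pos 17: push '('; stack = [(
pos 18: ')' matches '('; pop; stack = [
pos 19: push '['; stack = [[
pos 20: ']' matches '['; pop; stack = [
pos 21: push '{'; stack = [{
pos 22: push '{'; stack = [{{
pos 23: '}' matches '{'; pop; stack = [{
pos 24: push '('; stack = [{(
pos 25: push '['; stack = [{([
pos 26: ']' matches '['; pop; stack = [{(
pos 27: push '{'; stack = [{({
pos 28: '}' matches '{'; pop; stack = [{(
pos 29: ')' matches '('; pop; stack = [{
pos 30: '}' matches '{'; pop; stack = [
pos 31: push '('; stack = [(
pos 32: ')' matches '('; pop; stack = [
pos 33: ']' matches '['; pop; stack = (empty)
pos 34: push '{'; stack = {
pos 35: '}' matches '{'; pop; stack = (empty)
end: stack empty → VALID
Verdict: properly nested → yes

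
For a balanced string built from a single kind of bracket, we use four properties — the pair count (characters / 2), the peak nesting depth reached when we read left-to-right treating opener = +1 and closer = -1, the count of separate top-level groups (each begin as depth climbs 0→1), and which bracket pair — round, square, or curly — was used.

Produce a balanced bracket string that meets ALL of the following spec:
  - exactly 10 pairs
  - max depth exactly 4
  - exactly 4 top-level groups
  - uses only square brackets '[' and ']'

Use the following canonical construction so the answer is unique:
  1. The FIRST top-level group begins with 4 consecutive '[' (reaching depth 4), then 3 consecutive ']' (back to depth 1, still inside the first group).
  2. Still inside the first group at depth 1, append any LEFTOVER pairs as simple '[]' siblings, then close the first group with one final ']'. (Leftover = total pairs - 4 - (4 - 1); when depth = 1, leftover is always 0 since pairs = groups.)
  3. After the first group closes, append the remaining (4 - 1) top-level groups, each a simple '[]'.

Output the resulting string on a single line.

Spec: pairs=10 depth=4 groups=4
Leftover pairs = 10 - 4 - (4-1) = 3
First group: deep chain of depth 4 + 3 sibling pairs
Remaining 3 groups: simple '[]' each

Answer: [[[[]]][][][]][][][]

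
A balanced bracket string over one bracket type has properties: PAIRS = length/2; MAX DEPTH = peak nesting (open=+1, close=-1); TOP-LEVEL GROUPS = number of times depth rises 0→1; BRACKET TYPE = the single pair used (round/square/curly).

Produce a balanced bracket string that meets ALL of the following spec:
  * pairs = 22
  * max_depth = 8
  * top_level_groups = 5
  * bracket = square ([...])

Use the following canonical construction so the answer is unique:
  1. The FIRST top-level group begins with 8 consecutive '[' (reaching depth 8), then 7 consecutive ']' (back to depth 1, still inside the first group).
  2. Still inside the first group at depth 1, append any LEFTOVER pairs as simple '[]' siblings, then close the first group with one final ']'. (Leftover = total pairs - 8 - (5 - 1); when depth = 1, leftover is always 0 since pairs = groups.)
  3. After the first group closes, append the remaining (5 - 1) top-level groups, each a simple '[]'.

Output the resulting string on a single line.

Answer: [[[[[[[[]]]]]]][][][][][][][][][][]][][][][]

Derivation:
Spec: pairs=22 depth=8 groups=5
Leftover pairs = 22 - 8 - (5-1) = 10
First group: deep chain of depth 8 + 10 sibling pairs
Remaining 4 groups: simple '[]' each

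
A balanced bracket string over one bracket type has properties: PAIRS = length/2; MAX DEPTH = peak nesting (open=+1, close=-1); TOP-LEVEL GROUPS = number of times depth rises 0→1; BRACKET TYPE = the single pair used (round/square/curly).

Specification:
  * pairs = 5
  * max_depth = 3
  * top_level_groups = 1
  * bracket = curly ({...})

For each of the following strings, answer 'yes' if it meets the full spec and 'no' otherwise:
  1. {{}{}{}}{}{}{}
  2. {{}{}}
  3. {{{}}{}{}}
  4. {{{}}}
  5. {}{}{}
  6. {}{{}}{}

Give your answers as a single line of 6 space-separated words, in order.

Answer: no no yes no no no

Derivation:
String 1 '{{}{}{}}{}{}{}': depth seq [1 2 1 2 1 2 1 0 1 0 1 0 1 0]
  -> pairs=7 depth=2 groups=4 -> no
String 2 '{{}{}}': depth seq [1 2 1 2 1 0]
  -> pairs=3 depth=2 groups=1 -> no
String 3 '{{{}}{}{}}': depth seq [1 2 3 2 1 2 1 2 1 0]
  -> pairs=5 depth=3 groups=1 -> yes
String 4 '{{{}}}': depth seq [1 2 3 2 1 0]
  -> pairs=3 depth=3 groups=1 -> no
String 5 '{}{}{}': depth seq [1 0 1 0 1 0]
  -> pairs=3 depth=1 groups=3 -> no
String 6 '{}{{}}{}': depth seq [1 0 1 2 1 0 1 0]
  -> pairs=4 depth=2 groups=3 -> no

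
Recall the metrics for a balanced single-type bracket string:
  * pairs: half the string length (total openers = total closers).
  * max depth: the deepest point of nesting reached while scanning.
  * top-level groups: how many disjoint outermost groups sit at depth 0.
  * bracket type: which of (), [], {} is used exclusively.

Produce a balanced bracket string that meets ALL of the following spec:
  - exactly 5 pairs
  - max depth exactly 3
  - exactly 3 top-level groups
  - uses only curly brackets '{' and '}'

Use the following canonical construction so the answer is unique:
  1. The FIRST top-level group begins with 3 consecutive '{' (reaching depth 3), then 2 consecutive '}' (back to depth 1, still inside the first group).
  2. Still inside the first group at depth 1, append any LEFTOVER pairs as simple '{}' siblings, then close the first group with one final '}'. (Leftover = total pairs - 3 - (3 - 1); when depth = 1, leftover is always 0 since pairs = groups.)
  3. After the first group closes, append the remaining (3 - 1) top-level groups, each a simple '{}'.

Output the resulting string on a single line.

Answer: {{{}}}{}{}

Derivation:
Spec: pairs=5 depth=3 groups=3
Leftover pairs = 5 - 3 - (3-1) = 0
First group: deep chain of depth 3 + 0 sibling pairs
Remaining 2 groups: simple '{}' each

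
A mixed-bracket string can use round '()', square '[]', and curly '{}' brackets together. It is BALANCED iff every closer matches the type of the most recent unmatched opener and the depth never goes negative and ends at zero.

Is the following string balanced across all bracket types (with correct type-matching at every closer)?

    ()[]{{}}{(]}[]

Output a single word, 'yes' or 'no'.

pos 0: push '('; stack = (
pos 1: ')' matches '('; pop; stack = (empty)
pos 2: push '['; stack = [
pos 3: ']' matches '['; pop; stack = (empty)
pos 4: push '{'; stack = {
pos 5: push '{'; stack = {{
pos 6: '}' matches '{'; pop; stack = {
pos 7: '}' matches '{'; pop; stack = (empty)
pos 8: push '{'; stack = {
pos 9: push '('; stack = {(
pos 10: saw closer ']' but top of stack is '(' (expected ')') → INVALID
Verdict: type mismatch at position 10: ']' closes '(' → no

Answer: no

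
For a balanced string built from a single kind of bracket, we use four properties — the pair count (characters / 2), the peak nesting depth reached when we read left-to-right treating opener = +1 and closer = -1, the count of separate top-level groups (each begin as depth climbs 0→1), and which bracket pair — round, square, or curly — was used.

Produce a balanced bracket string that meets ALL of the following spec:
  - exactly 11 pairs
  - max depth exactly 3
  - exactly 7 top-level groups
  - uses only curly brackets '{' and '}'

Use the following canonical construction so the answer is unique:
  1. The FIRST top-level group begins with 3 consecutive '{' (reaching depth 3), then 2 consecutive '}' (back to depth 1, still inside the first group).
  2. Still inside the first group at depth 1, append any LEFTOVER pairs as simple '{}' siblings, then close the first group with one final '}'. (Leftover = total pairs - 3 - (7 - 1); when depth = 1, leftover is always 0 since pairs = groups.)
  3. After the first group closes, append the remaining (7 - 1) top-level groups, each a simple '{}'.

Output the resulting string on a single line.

Answer: {{{}}{}{}}{}{}{}{}{}{}

Derivation:
Spec: pairs=11 depth=3 groups=7
Leftover pairs = 11 - 3 - (7-1) = 2
First group: deep chain of depth 3 + 2 sibling pairs
Remaining 6 groups: simple '{}' each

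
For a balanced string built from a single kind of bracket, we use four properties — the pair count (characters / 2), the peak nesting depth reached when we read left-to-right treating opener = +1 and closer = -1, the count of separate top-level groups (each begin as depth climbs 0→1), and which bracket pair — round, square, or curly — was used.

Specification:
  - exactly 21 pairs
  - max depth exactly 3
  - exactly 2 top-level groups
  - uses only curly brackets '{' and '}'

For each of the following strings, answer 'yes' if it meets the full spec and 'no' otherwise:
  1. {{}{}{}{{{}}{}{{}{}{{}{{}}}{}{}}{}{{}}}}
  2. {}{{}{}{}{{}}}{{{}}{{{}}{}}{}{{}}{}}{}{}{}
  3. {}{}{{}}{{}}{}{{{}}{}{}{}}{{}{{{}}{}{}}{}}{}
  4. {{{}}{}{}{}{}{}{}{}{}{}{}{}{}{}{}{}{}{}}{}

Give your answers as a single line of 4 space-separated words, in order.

Answer: no no no yes

Derivation:
String 1 '{{}{}{}{{{}}{}{{}{}{{}{{}}}{}{}}{}{{}}}}': depth seq [1 2 1 2 1 2 1 2 3 4 3 2 3 2 3 4 3 4 3 4 5 4 5 6 5 4 3 4 3 4 3 2 3 2 3 4 3 2 1 0]
  -> pairs=20 depth=6 groups=1 -> no
String 2 '{}{{}{}{}{{}}}{{{}}{{{}}{}}{}{{}}{}}{}{}{}': depth seq [1 0 1 2 1 2 1 2 1 2 3 2 1 0 1 2 3 2 1 2 3 4 3 2 3 2 1 2 1 2 3 2 1 2 1 0 1 0 1 0 1 0]
  -> pairs=21 depth=4 groups=6 -> no
String 3 '{}{}{{}}{{}}{}{{{}}{}{}{}}{{}{{{}}{}{}}{}}{}': depth seq [1 0 1 0 1 2 1 0 1 2 1 0 1 0 1 2 3 2 1 2 1 2 1 2 1 0 1 2 1 2 3 4 3 2 3 2 3 2 1 2 1 0 1 0]
  -> pairs=22 depth=4 groups=8 -> no
String 4 '{{{}}{}{}{}{}{}{}{}{}{}{}{}{}{}{}{}{}{}}{}': depth seq [1 2 3 2 1 2 1 2 1 2 1 2 1 2 1 2 1 2 1 2 1 2 1 2 1 2 1 2 1 2 1 2 1 2 1 2 1 2 1 0 1 0]
  -> pairs=21 depth=3 groups=2 -> yes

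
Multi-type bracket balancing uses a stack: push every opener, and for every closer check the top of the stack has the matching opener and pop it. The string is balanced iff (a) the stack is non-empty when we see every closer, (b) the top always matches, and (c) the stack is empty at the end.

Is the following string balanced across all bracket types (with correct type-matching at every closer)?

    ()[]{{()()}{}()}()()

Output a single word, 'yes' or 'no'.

Answer: yes

Derivation:
pos 0: push '('; stack = (
pos 1: ')' matches '('; pop; stack = (empty)
pos 2: push '['; stack = [
pos 3: ']' matches '['; pop; stack = (empty)
pos 4: push '{'; stack = {
pos 5: push '{'; stack = {{
pos 6: push '('; stack = {{(
pos 7: ')' matches '('; pop; stack = {{
pos 8: push '('; stack = {{(
pos 9: ')' matches '('; pop; stack = {{
pos 10: '}' matches '{'; pop; stack = {
pos 11: push '{'; stack = {{
pos 12: '}' matches '{'; pop; stack = {
pos 13: push '('; stack = {(
pos 14: ')' matches '('; pop; stack = {
pos 15: '}' matches '{'; pop; stack = (empty)
pos 16: push '('; stack = (
pos 17: ')' matches '('; pop; stack = (empty)
pos 18: push '('; stack = (
pos 19: ')' matches '('; pop; stack = (empty)
end: stack empty → VALID
Verdict: properly nested → yes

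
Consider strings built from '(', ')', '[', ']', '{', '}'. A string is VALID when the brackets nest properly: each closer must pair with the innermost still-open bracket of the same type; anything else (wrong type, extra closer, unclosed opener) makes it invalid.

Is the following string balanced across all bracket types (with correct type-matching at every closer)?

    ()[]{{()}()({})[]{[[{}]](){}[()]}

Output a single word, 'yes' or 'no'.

Answer: no

Derivation:
pos 0: push '('; stack = (
pos 1: ')' matches '('; pop; stack = (empty)
pos 2: push '['; stack = [
pos 3: ']' matches '['; pop; stack = (empty)
pos 4: push '{'; stack = {
pos 5: push '{'; stack = {{
pos 6: push '('; stack = {{(
pos 7: ')' matches '('; pop; stack = {{
pos 8: '}' matches '{'; pop; stack = {
pos 9: push '('; stack = {(
pos 10: ')' matches '('; pop; stack = {
pos 11: push '('; stack = {(
pos 12: push '{'; stack = {({
pos 13: '}' matches '{'; pop; stack = {(
pos 14: ')' matches '('; pop; stack = {
pos 15: push '['; stack = {[
pos 16: ']' matches '['; pop; stack = {
pos 17: push '{'; stack = {{
pos 18: push '['; stack = {{[
pos 19: push '['; stack = {{[[
pos 20: push '{'; stack = {{[[{
pos 21: '}' matches '{'; pop; stack = {{[[
pos 22: ']' matches '['; pop; stack = {{[
pos 23: ']' matches '['; pop; stack = {{
pos 24: push '('; stack = {{(
pos 25: ')' matches '('; pop; stack = {{
pos 26: push '{'; stack = {{{
pos 27: '}' matches '{'; pop; stack = {{
pos 28: push '['; stack = {{[
pos 29: push '('; stack = {{[(
pos 30: ')' matches '('; pop; stack = {{[
pos 31: ']' matches '['; pop; stack = {{
pos 32: '}' matches '{'; pop; stack = {
end: stack still non-empty ({) → INVALID
Verdict: unclosed openers at end: { → no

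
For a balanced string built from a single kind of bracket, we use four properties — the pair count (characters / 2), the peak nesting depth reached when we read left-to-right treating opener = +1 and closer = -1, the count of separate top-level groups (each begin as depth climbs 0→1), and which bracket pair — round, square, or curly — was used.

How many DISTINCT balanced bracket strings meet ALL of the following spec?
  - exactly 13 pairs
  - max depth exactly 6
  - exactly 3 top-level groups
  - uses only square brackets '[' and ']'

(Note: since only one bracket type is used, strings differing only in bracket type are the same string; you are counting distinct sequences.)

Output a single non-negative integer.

Spec: pairs=13 depth=6 groups=3
Count(depth <= 6) = 135828
Count(depth <= 5) = 109497
Count(depth == 6) = 135828 - 109497 = 26331

Answer: 26331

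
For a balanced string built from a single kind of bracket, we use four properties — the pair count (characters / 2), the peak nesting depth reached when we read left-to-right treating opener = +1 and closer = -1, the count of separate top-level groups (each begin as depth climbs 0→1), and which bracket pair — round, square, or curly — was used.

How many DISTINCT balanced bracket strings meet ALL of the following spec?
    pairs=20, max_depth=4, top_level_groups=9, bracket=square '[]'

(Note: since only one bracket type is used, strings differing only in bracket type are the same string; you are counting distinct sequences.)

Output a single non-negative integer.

Spec: pairs=20 depth=4 groups=9
Count(depth <= 4) = 15764481
Count(depth <= 3) = 5597172
Count(depth == 4) = 15764481 - 5597172 = 10167309

Answer: 10167309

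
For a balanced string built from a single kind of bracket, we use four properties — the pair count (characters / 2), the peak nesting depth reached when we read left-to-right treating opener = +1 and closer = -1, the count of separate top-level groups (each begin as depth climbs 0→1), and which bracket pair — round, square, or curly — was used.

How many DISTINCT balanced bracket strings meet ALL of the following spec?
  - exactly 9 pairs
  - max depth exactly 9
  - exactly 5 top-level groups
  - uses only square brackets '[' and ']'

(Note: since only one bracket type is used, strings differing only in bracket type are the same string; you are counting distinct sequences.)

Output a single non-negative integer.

Answer: 0

Derivation:
Spec: pairs=9 depth=9 groups=5
Count(depth <= 9) = 275
Count(depth <= 8) = 275
Count(depth == 9) = 275 - 275 = 0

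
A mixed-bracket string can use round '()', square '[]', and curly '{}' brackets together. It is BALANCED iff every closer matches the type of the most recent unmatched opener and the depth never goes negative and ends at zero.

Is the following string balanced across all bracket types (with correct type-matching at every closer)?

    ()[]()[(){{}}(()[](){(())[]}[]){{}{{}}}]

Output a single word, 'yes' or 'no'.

Answer: yes

Derivation:
pos 0: push '('; stack = (
pos 1: ')' matches '('; pop; stack = (empty)
pos 2: push '['; stack = [
pos 3: ']' matches '['; pop; stack = (empty)
pos 4: push '('; stack = (
pos 5: ')' matches '('; pop; stack = (empty)
pos 6: push '['; stack = [
pos 7: push '('; stack = [(
pos 8: ')' matches '('; pop; stack = [
pos 9: push '{'; stack = [{
pos 10: push '{'; stack = [{{
pos 11: '}' matches '{'; pop; stack = [{
pos 12: '}' matches '{'; pop; stack = [
pos 13: push '('; stack = [(
pos 14: push '('; stack = [((
pos 15: ')' matches '('; pop; stack = [(
pos 16: push '['; stack = [([
pos 17: ']' matches '['; pop; stack = [(
pos 18: push '('; stack = [((
pos 19: ')' matches '('; pop; stack = [(
pos 20: push '{'; stack = [({
pos 21: push '('; stack = [({(
pos 22: push '('; stack = [({((
pos 23: ')' matches '('; pop; stack = [({(
pos 24: ')' matches '('; pop; stack = [({
pos 25: push '['; stack = [({[
pos 26: ']' matches '['; pop; stack = [({
pos 27: '}' matches '{'; pop; stack = [(
pos 28: push '['; stack = [([
pos 29: ']' matches '['; pop; stack = [(
pos 30: ')' matches '('; pop; stack = [
pos 31: push '{'; stack = [{
pos 32: push '{'; stack = [{{
pos 33: '}' matches '{'; pop; stack = [{
pos 34: push '{'; stack = [{{
pos 35: push '{'; stack = [{{{
pos 36: '}' matches '{'; pop; stack = [{{
pos 37: '}' matches '{'; pop; stack = [{
pos 38: '}' matches '{'; pop; stack = [
pos 39: ']' matches '['; pop; stack = (empty)
end: stack empty → VALID
Verdict: properly nested → yes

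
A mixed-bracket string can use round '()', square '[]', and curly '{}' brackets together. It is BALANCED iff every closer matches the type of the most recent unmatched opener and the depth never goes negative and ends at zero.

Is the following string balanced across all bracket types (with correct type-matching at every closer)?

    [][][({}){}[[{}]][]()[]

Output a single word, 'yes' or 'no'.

pos 0: push '['; stack = [
pos 1: ']' matches '['; pop; stack = (empty)
pos 2: push '['; stack = [
pos 3: ']' matches '['; pop; stack = (empty)
pos 4: push '['; stack = [
pos 5: push '('; stack = [(
pos 6: push '{'; stack = [({
pos 7: '}' matches '{'; pop; stack = [(
pos 8: ')' matches '('; pop; stack = [
pos 9: push '{'; stack = [{
pos 10: '}' matches '{'; pop; stack = [
pos 11: push '['; stack = [[
pos 12: push '['; stack = [[[
pos 13: push '{'; stack = [[[{
pos 14: '}' matches '{'; pop; stack = [[[
pos 15: ']' matches '['; pop; stack = [[
pos 16: ']' matches '['; pop; stack = [
pos 17: push '['; stack = [[
pos 18: ']' matches '['; pop; stack = [
pos 19: push '('; stack = [(
pos 20: ')' matches '('; pop; stack = [
pos 21: push '['; stack = [[
pos 22: ']' matches '['; pop; stack = [
end: stack still non-empty ([) → INVALID
Verdict: unclosed openers at end: [ → no

Answer: no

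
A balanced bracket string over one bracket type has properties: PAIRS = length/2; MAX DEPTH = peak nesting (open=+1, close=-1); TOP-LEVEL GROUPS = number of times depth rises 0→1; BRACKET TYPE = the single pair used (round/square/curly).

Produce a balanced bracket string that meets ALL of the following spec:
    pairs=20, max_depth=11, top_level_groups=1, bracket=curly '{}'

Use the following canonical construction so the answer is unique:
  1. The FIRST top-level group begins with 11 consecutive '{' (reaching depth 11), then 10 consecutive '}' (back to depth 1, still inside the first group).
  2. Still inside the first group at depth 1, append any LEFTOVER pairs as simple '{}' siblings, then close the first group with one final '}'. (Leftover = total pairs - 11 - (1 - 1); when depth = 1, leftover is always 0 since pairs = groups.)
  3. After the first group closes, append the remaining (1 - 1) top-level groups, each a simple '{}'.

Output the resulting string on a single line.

Spec: pairs=20 depth=11 groups=1
Leftover pairs = 20 - 11 - (1-1) = 9
First group: deep chain of depth 11 + 9 sibling pairs
Remaining 0 groups: simple '{}' each

Answer: {{{{{{{{{{{}}}}}}}}}}{}{}{}{}{}{}{}{}{}}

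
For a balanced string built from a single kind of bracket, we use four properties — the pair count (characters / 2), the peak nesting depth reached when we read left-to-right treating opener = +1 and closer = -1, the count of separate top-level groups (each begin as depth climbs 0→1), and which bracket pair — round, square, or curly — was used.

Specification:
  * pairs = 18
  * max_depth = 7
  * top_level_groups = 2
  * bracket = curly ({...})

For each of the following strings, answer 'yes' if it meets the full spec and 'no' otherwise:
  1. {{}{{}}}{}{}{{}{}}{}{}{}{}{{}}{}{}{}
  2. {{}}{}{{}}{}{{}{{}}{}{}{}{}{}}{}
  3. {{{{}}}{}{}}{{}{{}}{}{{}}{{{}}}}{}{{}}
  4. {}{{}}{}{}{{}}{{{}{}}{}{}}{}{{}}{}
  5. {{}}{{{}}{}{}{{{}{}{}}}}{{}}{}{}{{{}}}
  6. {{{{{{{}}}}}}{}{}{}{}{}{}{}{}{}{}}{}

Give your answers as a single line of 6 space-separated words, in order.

String 1 '{{}{{}}}{}{}{{}{}}{}{}{}{}{{}}{}{}{}': depth seq [1 2 1 2 3 2 1 0 1 0 1 0 1 2 1 2 1 0 1 0 1 0 1 0 1 0 1 2 1 0 1 0 1 0 1 0]
  -> pairs=18 depth=3 groups=12 -> no
String 2 '{{}}{}{{}}{}{{}{{}}{}{}{}{}{}}{}': depth seq [1 2 1 0 1 0 1 2 1 0 1 0 1 2 1 2 3 2 1 2 1 2 1 2 1 2 1 2 1 0 1 0]
  -> pairs=16 depth=3 groups=6 -> no
String 3 '{{{{}}}{}{}}{{}{{}}{}{{}}{{{}}}}{}{{}}': depth seq [1 2 3 4 3 2 1 2 1 2 1 0 1 2 1 2 3 2 1 2 1 2 3 2 1 2 3 4 3 2 1 0 1 0 1 2 1 0]
  -> pairs=19 depth=4 groups=4 -> no
String 4 '{}{{}}{}{}{{}}{{{}{}}{}{}}{}{{}}{}': depth seq [1 0 1 2 1 0 1 0 1 0 1 2 1 0 1 2 3 2 3 2 1 2 1 2 1 0 1 0 1 2 1 0 1 0]
  -> pairs=17 depth=3 groups=9 -> no
String 5 '{{}}{{{}}{}{}{{{}{}{}}}}{{}}{}{}{{{}}}': depth seq [1 2 1 0 1 2 3 2 1 2 1 2 1 2 3 4 3 4 3 4 3 2 1 0 1 2 1 0 1 0 1 0 1 2 3 2 1 0]
  -> pairs=19 depth=4 groups=6 -> no
String 6 '{{{{{{{}}}}}}{}{}{}{}{}{}{}{}{}{}}{}': depth seq [1 2 3 4 5 6 7 6 5 4 3 2 1 2 1 2 1 2 1 2 1 2 1 2 1 2 1 2 1 2 1 2 1 0 1 0]
  -> pairs=18 depth=7 groups=2 -> yes

Answer: no no no no no yes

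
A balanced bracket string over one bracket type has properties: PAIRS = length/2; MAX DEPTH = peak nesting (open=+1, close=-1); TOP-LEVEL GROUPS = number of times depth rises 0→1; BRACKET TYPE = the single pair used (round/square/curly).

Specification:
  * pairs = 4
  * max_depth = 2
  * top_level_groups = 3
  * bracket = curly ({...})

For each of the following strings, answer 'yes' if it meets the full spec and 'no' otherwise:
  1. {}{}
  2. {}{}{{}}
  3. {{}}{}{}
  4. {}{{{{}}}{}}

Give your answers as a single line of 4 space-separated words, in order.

String 1 '{}{}': depth seq [1 0 1 0]
  -> pairs=2 depth=1 groups=2 -> no
String 2 '{}{}{{}}': depth seq [1 0 1 0 1 2 1 0]
  -> pairs=4 depth=2 groups=3 -> yes
String 3 '{{}}{}{}': depth seq [1 2 1 0 1 0 1 0]
  -> pairs=4 depth=2 groups=3 -> yes
String 4 '{}{{{{}}}{}}': depth seq [1 0 1 2 3 4 3 2 1 2 1 0]
  -> pairs=6 depth=4 groups=2 -> no

Answer: no yes yes no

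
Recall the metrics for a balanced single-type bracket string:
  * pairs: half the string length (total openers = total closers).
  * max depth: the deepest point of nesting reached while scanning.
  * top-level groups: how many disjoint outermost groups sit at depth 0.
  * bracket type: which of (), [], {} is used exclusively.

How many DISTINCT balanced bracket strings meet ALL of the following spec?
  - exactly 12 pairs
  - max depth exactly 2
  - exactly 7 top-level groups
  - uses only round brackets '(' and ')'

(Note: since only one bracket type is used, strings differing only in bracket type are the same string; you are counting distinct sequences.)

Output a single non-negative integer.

Spec: pairs=12 depth=2 groups=7
Count(depth <= 2) = 462
Count(depth <= 1) = 0
Count(depth == 2) = 462 - 0 = 462

Answer: 462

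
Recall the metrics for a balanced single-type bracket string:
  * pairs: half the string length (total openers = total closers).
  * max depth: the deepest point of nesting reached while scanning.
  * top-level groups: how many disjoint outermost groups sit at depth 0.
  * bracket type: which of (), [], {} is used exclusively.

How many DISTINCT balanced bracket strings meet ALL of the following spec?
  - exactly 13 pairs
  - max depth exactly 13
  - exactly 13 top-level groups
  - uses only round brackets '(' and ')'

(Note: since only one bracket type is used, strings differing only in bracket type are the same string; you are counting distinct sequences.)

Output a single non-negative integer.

Spec: pairs=13 depth=13 groups=13
Count(depth <= 13) = 1
Count(depth <= 12) = 1
Count(depth == 13) = 1 - 1 = 0

Answer: 0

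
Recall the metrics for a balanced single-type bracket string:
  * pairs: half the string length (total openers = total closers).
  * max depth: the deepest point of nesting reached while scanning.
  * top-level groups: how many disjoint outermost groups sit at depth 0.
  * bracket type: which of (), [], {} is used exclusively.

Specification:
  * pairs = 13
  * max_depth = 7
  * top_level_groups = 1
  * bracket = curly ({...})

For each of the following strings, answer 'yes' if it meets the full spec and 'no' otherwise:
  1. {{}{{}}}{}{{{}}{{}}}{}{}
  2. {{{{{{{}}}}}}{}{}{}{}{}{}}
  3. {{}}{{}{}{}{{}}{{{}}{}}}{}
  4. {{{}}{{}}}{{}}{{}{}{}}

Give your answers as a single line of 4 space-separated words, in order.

String 1 '{{}{{}}}{}{{{}}{{}}}{}{}': depth seq [1 2 1 2 3 2 1 0 1 0 1 2 3 2 1 2 3 2 1 0 1 0 1 0]
  -> pairs=12 depth=3 groups=5 -> no
String 2 '{{{{{{{}}}}}}{}{}{}{}{}{}}': depth seq [1 2 3 4 5 6 7 6 5 4 3 2 1 2 1 2 1 2 1 2 1 2 1 2 1 0]
  -> pairs=13 depth=7 groups=1 -> yes
String 3 '{{}}{{}{}{}{{}}{{{}}{}}}{}': depth seq [1 2 1 0 1 2 1 2 1 2 1 2 3 2 1 2 3 4 3 2 3 2 1 0 1 0]
  -> pairs=13 depth=4 groups=3 -> no
String 4 '{{{}}{{}}}{{}}{{}{}{}}': depth seq [1 2 3 2 1 2 3 2 1 0 1 2 1 0 1 2 1 2 1 2 1 0]
  -> pairs=11 depth=3 groups=3 -> no

Answer: no yes no no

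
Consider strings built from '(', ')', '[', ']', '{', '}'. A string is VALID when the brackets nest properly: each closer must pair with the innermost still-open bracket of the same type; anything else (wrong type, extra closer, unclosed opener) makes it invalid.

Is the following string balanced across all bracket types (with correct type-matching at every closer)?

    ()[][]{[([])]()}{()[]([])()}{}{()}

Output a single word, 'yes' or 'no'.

Answer: yes

Derivation:
pos 0: push '('; stack = (
pos 1: ')' matches '('; pop; stack = (empty)
pos 2: push '['; stack = [
pos 3: ']' matches '['; pop; stack = (empty)
pos 4: push '['; stack = [
pos 5: ']' matches '['; pop; stack = (empty)
pos 6: push '{'; stack = {
pos 7: push '['; stack = {[
pos 8: push '('; stack = {[(
pos 9: push '['; stack = {[([
pos 10: ']' matches '['; pop; stack = {[(
pos 11: ')' matches '('; pop; stack = {[
pos 12: ']' matches '['; pop; stack = {
pos 13: push '('; stack = {(
pos 14: ')' matches '('; pop; stack = {
pos 15: '}' matches '{'; pop; stack = (empty)
pos 16: push '{'; stack = {
pos 17: push '('; stack = {(
pos 18: ')' matches '('; pop; stack = {
pos 19: push '['; stack = {[
pos 20: ']' matches '['; pop; stack = {
pos 21: push '('; stack = {(
pos 22: push '['; stack = {([
pos 23: ']' matches '['; pop; stack = {(
pos 24: ')' matches '('; pop; stack = {
pos 25: push '('; stack = {(
pos 26: ')' matches '('; pop; stack = {
pos 27: '}' matches '{'; pop; stack = (empty)
pos 28: push '{'; stack = {
pos 29: '}' matches '{'; pop; stack = (empty)
pos 30: push '{'; stack = {
pos 31: push '('; stack = {(
pos 32: ')' matches '('; pop; stack = {
pos 33: '}' matches '{'; pop; stack = (empty)
end: stack empty → VALID
Verdict: properly nested → yes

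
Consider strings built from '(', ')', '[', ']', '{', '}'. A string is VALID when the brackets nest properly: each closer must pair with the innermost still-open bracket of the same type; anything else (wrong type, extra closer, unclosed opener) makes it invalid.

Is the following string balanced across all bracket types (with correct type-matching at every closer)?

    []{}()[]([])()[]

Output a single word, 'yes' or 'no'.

Answer: yes

Derivation:
pos 0: push '['; stack = [
pos 1: ']' matches '['; pop; stack = (empty)
pos 2: push '{'; stack = {
pos 3: '}' matches '{'; pop; stack = (empty)
pos 4: push '('; stack = (
pos 5: ')' matches '('; pop; stack = (empty)
pos 6: push '['; stack = [
pos 7: ']' matches '['; pop; stack = (empty)
pos 8: push '('; stack = (
pos 9: push '['; stack = ([
pos 10: ']' matches '['; pop; stack = (
pos 11: ')' matches '('; pop; stack = (empty)
pos 12: push '('; stack = (
pos 13: ')' matches '('; pop; stack = (empty)
pos 14: push '['; stack = [
pos 15: ']' matches '['; pop; stack = (empty)
end: stack empty → VALID
Verdict: properly nested → yes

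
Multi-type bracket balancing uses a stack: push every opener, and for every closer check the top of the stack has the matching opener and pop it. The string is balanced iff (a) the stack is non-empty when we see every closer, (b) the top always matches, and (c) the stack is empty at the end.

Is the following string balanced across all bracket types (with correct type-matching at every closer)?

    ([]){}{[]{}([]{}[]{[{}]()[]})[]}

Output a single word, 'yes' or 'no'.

Answer: yes

Derivation:
pos 0: push '('; stack = (
pos 1: push '['; stack = ([
pos 2: ']' matches '['; pop; stack = (
pos 3: ')' matches '('; pop; stack = (empty)
pos 4: push '{'; stack = {
pos 5: '}' matches '{'; pop; stack = (empty)
pos 6: push '{'; stack = {
pos 7: push '['; stack = {[
pos 8: ']' matches '['; pop; stack = {
pos 9: push '{'; stack = {{
pos 10: '}' matches '{'; pop; stack = {
pos 11: push '('; stack = {(
pos 12: push '['; stack = {([
pos 13: ']' matches '['; pop; stack = {(
pos 14: push '{'; stack = {({
pos 15: '}' matches '{'; pop; stack = {(
pos 16: push '['; stack = {([
pos 17: ']' matches '['; pop; stack = {(
pos 18: push '{'; stack = {({
pos 19: push '['; stack = {({[
pos 20: push '{'; stack = {({[{
pos 21: '}' matches '{'; pop; stack = {({[
pos 22: ']' matches '['; pop; stack = {({
pos 23: push '('; stack = {({(
pos 24: ')' matches '('; pop; stack = {({
pos 25: push '['; stack = {({[
pos 26: ']' matches '['; pop; stack = {({
pos 27: '}' matches '{'; pop; stack = {(
pos 28: ')' matches '('; pop; stack = {
pos 29: push '['; stack = {[
pos 30: ']' matches '['; pop; stack = {
pos 31: '}' matches '{'; pop; stack = (empty)
end: stack empty → VALID
Verdict: properly nested → yes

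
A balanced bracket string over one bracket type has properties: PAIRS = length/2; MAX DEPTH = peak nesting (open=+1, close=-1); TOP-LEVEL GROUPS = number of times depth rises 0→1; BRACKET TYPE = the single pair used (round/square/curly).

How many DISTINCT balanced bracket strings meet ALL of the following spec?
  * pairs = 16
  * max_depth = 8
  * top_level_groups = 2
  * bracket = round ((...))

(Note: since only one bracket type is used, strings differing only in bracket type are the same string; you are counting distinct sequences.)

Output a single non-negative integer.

Spec: pairs=16 depth=8 groups=2
Count(depth <= 8) = 9172323
Count(depth <= 7) = 8235856
Count(depth == 8) = 9172323 - 8235856 = 936467

Answer: 936467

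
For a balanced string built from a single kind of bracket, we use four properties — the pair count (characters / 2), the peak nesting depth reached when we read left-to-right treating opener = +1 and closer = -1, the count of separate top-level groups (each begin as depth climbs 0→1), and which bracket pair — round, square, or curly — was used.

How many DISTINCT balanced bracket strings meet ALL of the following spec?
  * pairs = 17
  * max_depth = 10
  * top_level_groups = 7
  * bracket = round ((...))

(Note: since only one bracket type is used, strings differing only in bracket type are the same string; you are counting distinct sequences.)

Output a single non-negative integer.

Spec: pairs=17 depth=10 groups=7
Count(depth <= 10) = 2187178
Count(depth <= 9) = 2187017
Count(depth == 10) = 2187178 - 2187017 = 161

Answer: 161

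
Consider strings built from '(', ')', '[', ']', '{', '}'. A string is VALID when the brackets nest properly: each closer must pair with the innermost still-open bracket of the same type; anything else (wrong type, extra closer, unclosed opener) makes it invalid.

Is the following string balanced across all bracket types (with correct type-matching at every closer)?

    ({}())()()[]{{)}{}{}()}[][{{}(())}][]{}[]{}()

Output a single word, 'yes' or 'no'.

pos 0: push '('; stack = (
pos 1: push '{'; stack = ({
pos 2: '}' matches '{'; pop; stack = (
pos 3: push '('; stack = ((
pos 4: ')' matches '('; pop; stack = (
pos 5: ')' matches '('; pop; stack = (empty)
pos 6: push '('; stack = (
pos 7: ')' matches '('; pop; stack = (empty)
pos 8: push '('; stack = (
pos 9: ')' matches '('; pop; stack = (empty)
pos 10: push '['; stack = [
pos 11: ']' matches '['; pop; stack = (empty)
pos 12: push '{'; stack = {
pos 13: push '{'; stack = {{
pos 14: saw closer ')' but top of stack is '{' (expected '}') → INVALID
Verdict: type mismatch at position 14: ')' closes '{' → no

Answer: no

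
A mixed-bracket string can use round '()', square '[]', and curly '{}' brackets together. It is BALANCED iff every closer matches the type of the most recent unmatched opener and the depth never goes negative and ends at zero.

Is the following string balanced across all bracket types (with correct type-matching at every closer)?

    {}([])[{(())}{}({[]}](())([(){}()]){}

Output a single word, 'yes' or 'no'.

Answer: no

Derivation:
pos 0: push '{'; stack = {
pos 1: '}' matches '{'; pop; stack = (empty)
pos 2: push '('; stack = (
pos 3: push '['; stack = ([
pos 4: ']' matches '['; pop; stack = (
pos 5: ')' matches '('; pop; stack = (empty)
pos 6: push '['; stack = [
pos 7: push '{'; stack = [{
pos 8: push '('; stack = [{(
pos 9: push '('; stack = [{((
pos 10: ')' matches '('; pop; stack = [{(
pos 11: ')' matches '('; pop; stack = [{
pos 12: '}' matches '{'; pop; stack = [
pos 13: push '{'; stack = [{
pos 14: '}' matches '{'; pop; stack = [
pos 15: push '('; stack = [(
pos 16: push '{'; stack = [({
pos 17: push '['; stack = [({[
pos 18: ']' matches '['; pop; stack = [({
pos 19: '}' matches '{'; pop; stack = [(
pos 20: saw closer ']' but top of stack is '(' (expected ')') → INVALID
Verdict: type mismatch at position 20: ']' closes '(' → no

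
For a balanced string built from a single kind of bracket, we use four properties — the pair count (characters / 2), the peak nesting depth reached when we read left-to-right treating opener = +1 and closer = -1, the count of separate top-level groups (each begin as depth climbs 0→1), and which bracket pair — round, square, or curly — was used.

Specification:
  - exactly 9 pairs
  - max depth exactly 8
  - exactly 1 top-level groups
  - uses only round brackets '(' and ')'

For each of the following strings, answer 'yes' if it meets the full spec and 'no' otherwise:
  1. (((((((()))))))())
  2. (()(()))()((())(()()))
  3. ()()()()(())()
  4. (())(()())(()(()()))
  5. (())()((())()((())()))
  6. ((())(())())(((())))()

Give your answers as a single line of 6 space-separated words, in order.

Answer: yes no no no no no

Derivation:
String 1 '(((((((()))))))())': depth seq [1 2 3 4 5 6 7 8 7 6 5 4 3 2 1 2 1 0]
  -> pairs=9 depth=8 groups=1 -> yes
String 2 '(()(()))()((())(()()))': depth seq [1 2 1 2 3 2 1 0 1 0 1 2 3 2 1 2 3 2 3 2 1 0]
  -> pairs=11 depth=3 groups=3 -> no
String 3 '()()()()(())()': depth seq [1 0 1 0 1 0 1 0 1 2 1 0 1 0]
  -> pairs=7 depth=2 groups=6 -> no
String 4 '(())(()())(()(()()))': depth seq [1 2 1 0 1 2 1 2 1 0 1 2 1 2 3 2 3 2 1 0]
  -> pairs=10 depth=3 groups=3 -> no
String 5 '(())()((())()((())()))': depth seq [1 2 1 0 1 0 1 2 3 2 1 2 1 2 3 4 3 2 3 2 1 0]
  -> pairs=11 depth=4 groups=3 -> no
String 6 '((())(())())(((())))()': depth seq [1 2 3 2 1 2 3 2 1 2 1 0 1 2 3 4 3 2 1 0 1 0]
  -> pairs=11 depth=4 groups=3 -> no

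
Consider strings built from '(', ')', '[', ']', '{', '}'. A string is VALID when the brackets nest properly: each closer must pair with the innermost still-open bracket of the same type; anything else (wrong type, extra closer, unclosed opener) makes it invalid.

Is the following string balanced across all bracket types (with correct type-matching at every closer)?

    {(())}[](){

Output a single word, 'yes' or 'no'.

pos 0: push '{'; stack = {
pos 1: push '('; stack = {(
pos 2: push '('; stack = {((
pos 3: ')' matches '('; pop; stack = {(
pos 4: ')' matches '('; pop; stack = {
pos 5: '}' matches '{'; pop; stack = (empty)
pos 6: push '['; stack = [
pos 7: ']' matches '['; pop; stack = (empty)
pos 8: push '('; stack = (
pos 9: ')' matches '('; pop; stack = (empty)
pos 10: push '{'; stack = {
end: stack still non-empty ({) → INVALID
Verdict: unclosed openers at end: { → no

Answer: no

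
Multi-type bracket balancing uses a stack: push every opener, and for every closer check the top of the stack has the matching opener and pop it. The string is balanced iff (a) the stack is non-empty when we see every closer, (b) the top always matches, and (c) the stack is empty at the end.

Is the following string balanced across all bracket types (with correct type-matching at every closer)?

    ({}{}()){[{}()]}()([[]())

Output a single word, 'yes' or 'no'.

Answer: no

Derivation:
pos 0: push '('; stack = (
pos 1: push '{'; stack = ({
pos 2: '}' matches '{'; pop; stack = (
pos 3: push '{'; stack = ({
pos 4: '}' matches '{'; pop; stack = (
pos 5: push '('; stack = ((
pos 6: ')' matches '('; pop; stack = (
pos 7: ')' matches '('; pop; stack = (empty)
pos 8: push '{'; stack = {
pos 9: push '['; stack = {[
pos 10: push '{'; stack = {[{
pos 11: '}' matches '{'; pop; stack = {[
pos 12: push '('; stack = {[(
pos 13: ')' matches '('; pop; stack = {[
pos 14: ']' matches '['; pop; stack = {
pos 15: '}' matches '{'; pop; stack = (empty)
pos 16: push '('; stack = (
pos 17: ')' matches '('; pop; stack = (empty)
pos 18: push '('; stack = (
pos 19: push '['; stack = ([
pos 20: push '['; stack = ([[
pos 21: ']' matches '['; pop; stack = ([
pos 22: push '('; stack = ([(
pos 23: ')' matches '('; pop; stack = ([
pos 24: saw closer ')' but top of stack is '[' (expected ']') → INVALID
Verdict: type mismatch at position 24: ')' closes '[' → no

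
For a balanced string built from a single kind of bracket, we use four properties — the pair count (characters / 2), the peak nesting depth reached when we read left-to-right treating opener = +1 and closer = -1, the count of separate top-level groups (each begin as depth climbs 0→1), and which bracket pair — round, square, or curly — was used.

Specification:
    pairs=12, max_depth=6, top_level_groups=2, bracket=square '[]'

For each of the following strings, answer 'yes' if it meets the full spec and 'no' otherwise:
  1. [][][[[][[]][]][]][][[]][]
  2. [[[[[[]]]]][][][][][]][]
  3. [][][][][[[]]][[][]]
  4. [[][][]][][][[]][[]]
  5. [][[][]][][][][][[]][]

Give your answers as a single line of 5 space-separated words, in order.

Answer: no yes no no no

Derivation:
String 1 '[][][[[][[]][]][]][][[]][]': depth seq [1 0 1 0 1 2 3 2 3 4 3 2 3 2 1 2 1 0 1 0 1 2 1 0 1 0]
  -> pairs=13 depth=4 groups=6 -> no
String 2 '[[[[[[]]]]][][][][][]][]': depth seq [1 2 3 4 5 6 5 4 3 2 1 2 1 2 1 2 1 2 1 2 1 0 1 0]
  -> pairs=12 depth=6 groups=2 -> yes
String 3 '[][][][][[[]]][[][]]': depth seq [1 0 1 0 1 0 1 0 1 2 3 2 1 0 1 2 1 2 1 0]
  -> pairs=10 depth=3 groups=6 -> no
String 4 '[[][][]][][][[]][[]]': depth seq [1 2 1 2 1 2 1 0 1 0 1 0 1 2 1 0 1 2 1 0]
  -> pairs=10 depth=2 groups=5 -> no
String 5 '[][[][]][][][][][[]][]': depth seq [1 0 1 2 1 2 1 0 1 0 1 0 1 0 1 0 1 2 1 0 1 0]
  -> pairs=11 depth=2 groups=8 -> no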